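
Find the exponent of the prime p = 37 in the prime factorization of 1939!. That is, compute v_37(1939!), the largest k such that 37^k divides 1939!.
v_37(1939!) = 53

Legendre's formula: v_p(n!) = Σ_{k ≥ 1} ⌊n / p^k⌋. For p = 37, n = 1939, the terms are:
  ⌊1939/37^1⌋ = ⌊1939/37⌋ = 52
  ⌊1939/37^2⌋ = ⌊1939/1369⌋ = 1
(the next term ⌊1939/37^3⌋ = 0, terminating the sum). Summing: v_37(1939!) = 52 + 1 = 53.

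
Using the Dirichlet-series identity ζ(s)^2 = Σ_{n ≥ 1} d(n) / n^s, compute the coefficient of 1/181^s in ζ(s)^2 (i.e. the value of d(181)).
d(181) = 2

ζ(s)^2 = (Σ 1/m^s)(Σ 1/k^s). The coefficient of 1/n^s in the product is the number of ordered pairs (m, k) with mk = n, which equals d(n). For n = 181, divisors are [1, 181], so d(181) = 2.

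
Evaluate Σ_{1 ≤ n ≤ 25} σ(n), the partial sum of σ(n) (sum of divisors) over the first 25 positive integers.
Σ_{n ≤ 25} σ(n) = 522

Compute σ(n) for each 1 ≤ n ≤ 25: σ(1) = 1, σ(2) = 3, σ(3) = 4, σ(4) = 7, σ(5) = 6, σ(6) = 12, σ(7) = 8, σ(8) = 15, σ(9) = 13, σ(10) = 18, σ(11) = 12, σ(12) = 28, σ(13) = 14, σ(14) = 24, σ(15) = 24, σ(16) = 31, σ(17) = 18, σ(18) = 39, σ(19) = 20, σ(20) = 42, σ(21) = 32, σ(22) = 36, σ(23) = 24, σ(24) = 60, σ(25) = 31. Summing all 25 values: 522. (Average order: Σ_{n ≤ x} σ(n) ~ (π²/12) x². For x = 25, (π²/12)·25² ≈ 514.04.)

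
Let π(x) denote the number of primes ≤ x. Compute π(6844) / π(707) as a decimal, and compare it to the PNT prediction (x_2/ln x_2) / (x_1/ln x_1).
π(6844)/π(707) = 881/126 ≈ 6.9921;  PNT prediction ≈ 7.1919.

π(707) = 126 and π(6844) = 881, so π(6844)/π(707) ≈ 6.9921. The PNT-predicted ratio is (6844/ln(6844)) / (707/ln(707)) ≈ 7.1919. The two agree to within a few percent, as expected.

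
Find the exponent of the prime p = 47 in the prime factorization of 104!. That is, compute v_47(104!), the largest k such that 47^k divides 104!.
v_47(104!) = 2

Legendre's formula: v_p(n!) = Σ_{k ≥ 1} ⌊n / p^k⌋. For p = 47, n = 104, the terms are:
  ⌊104/47^1⌋ = ⌊104/47⌋ = 2
(the next term ⌊104/47^2⌋ = 0, terminating the sum). Summing: v_47(104!) = 2 = 2.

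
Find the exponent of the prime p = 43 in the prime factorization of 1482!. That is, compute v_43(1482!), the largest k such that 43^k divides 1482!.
v_43(1482!) = 34

Legendre's formula: v_p(n!) = Σ_{k ≥ 1} ⌊n / p^k⌋. For p = 43, n = 1482, the terms are:
  ⌊1482/43^1⌋ = ⌊1482/43⌋ = 34
(the next term ⌊1482/43^2⌋ = 0, terminating the sum). Summing: v_43(1482!) = 34 = 34.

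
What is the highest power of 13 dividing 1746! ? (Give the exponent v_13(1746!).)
v_13(1746!) = 144

Legendre's formula: v_p(n!) = Σ_{k ≥ 1} ⌊n / p^k⌋. For p = 13, n = 1746, the terms are:
  ⌊1746/13^1⌋ = ⌊1746/13⌋ = 134
  ⌊1746/13^2⌋ = ⌊1746/169⌋ = 10
(the next term ⌊1746/13^3⌋ = 0, terminating the sum). Summing: v_13(1746!) = 134 + 10 = 144.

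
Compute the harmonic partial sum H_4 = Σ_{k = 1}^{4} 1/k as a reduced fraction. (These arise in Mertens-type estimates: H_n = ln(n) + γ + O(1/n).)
H_4 = 25/12

Direct summation: H_4 = 1 + 1/2 + ... + 1/4. The least common denominator is lcm(1, ..., 4) = 12; over this denominator the numerator is 12 + 6 + 4 + 3 = 25, so H_4 = 25/12 (already in lowest terms) ≈ 2.08333. (The PNT-adjacent estimate ln(4) + γ ≈ 1.96351 matches within O(1/n).)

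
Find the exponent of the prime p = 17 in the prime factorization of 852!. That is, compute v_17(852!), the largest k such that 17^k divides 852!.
v_17(852!) = 52

Legendre's formula: v_p(n!) = Σ_{k ≥ 1} ⌊n / p^k⌋. For p = 17, n = 852, the terms are:
  ⌊852/17^1⌋ = ⌊852/17⌋ = 50
  ⌊852/17^2⌋ = ⌊852/289⌋ = 2
(the next term ⌊852/17^3⌋ = 0, terminating the sum). Summing: v_17(852!) = 50 + 2 = 52.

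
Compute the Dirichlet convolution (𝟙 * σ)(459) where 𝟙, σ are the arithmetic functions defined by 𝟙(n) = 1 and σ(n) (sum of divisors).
(𝟙 * σ)(459) = 1102

Divisors of 459: [1, 3, 9, 17, 27, 51, 153, 459]. For each d | 459:
  d = 1: 𝟙(1) · σ(459/1) = 1 · 720 = 720
  d = 3: 𝟙(3) · σ(459/3) = 1 · 234 = 234
  d = 9: 𝟙(9) · σ(459/9) = 1 · 72 = 72
  d = 17: 𝟙(17) · σ(459/17) = 1 · 40 = 40
  d = 27: 𝟙(27) · σ(459/27) = 1 · 18 = 18
  d = 51: 𝟙(51) · σ(459/51) = 1 · 13 = 13
  d = 153: 𝟙(153) · σ(459/153) = 1 · 4 = 4
  d = 459: 𝟙(459) · σ(459/459) = 1 · 1 = 1
Summing: (𝟙 * σ)(459) = 720 + 234 + 72 + 40 + 18 + 13 + 4 + 1 = 1102.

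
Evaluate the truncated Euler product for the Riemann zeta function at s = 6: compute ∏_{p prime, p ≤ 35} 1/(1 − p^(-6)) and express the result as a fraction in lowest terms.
∏ = 21845630847366461901783214359247811231609675/21473219492121468455585352466296495056879616

The primes p ≤ 35 are [2, 3, 5, 7, 11, 13, 17, 19, 23, 29, 31]. For each prime, (1 − 1/p^6)^(-1) = p^6 / (p^6 − 1). The product is (1 − 1/2^6)^(-1), (1 − 1/3^6)^(-1), (1 − 1/5^6)^(-1), (1 − 1/7^6)^(-1), (1 − 1/11^6)^(-1), (1 − 1/13^6)^(-1), (1 − 1/17^6)^(-1), (1 − 1/19^6)^(-1), (1 − 1/23^6)^(-1), (1 − 1/29^6)^(-1), (1 − 1/31^6)^(-1) = ∏ p^6 / (p^6 − 1) = 21845630847366461901783214359247811231609675/21473219492121468455585352466296495056879616.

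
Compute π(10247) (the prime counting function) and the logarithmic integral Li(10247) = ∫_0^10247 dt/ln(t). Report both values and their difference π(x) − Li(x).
π(10247) = 1256;  Li(10247) ≈ 1272.92;  π(x) − Li(x) ≈ -16.92.

Direct count of primes ≤ 10247 gives π(10247) = 1256. Numerical evaluation of the logarithmic integral gives Li(10247) ≈ 1272.92. The difference π(x) − Li(x) ≈ -16.92 is typically negative for small/moderate x (Li(x) overestimates), though Littlewood's theorem shows this sign changes infinitely often.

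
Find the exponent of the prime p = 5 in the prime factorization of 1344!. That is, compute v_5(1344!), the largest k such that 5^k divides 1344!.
v_5(1344!) = 333

Legendre's formula: v_p(n!) = Σ_{k ≥ 1} ⌊n / p^k⌋. For p = 5, n = 1344, the terms are:
  ⌊1344/5^1⌋ = ⌊1344/5⌋ = 268
  ⌊1344/5^2⌋ = ⌊1344/25⌋ = 53
  ⌊1344/5^3⌋ = ⌊1344/125⌋ = 10
  ⌊1344/5^4⌋ = ⌊1344/625⌋ = 2
(the next term ⌊1344/5^5⌋ = 0, terminating the sum). Summing: v_5(1344!) = 268 + 53 + 10 + 2 = 333.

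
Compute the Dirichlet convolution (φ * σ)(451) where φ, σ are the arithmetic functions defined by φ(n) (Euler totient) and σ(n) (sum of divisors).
(φ * σ)(451) = 1804

Divisors of 451: [1, 11, 41, 451]. For each d | 451:
  d = 1: φ(1) · σ(451/1) = 1 · 504 = 504
  d = 11: φ(11) · σ(451/11) = 10 · 42 = 420
  d = 41: φ(41) · σ(451/41) = 40 · 12 = 480
  d = 451: φ(451) · σ(451/451) = 400 · 1 = 400
Summing: (φ * σ)(451) = 504 + 420 + 480 + 400 = 1804.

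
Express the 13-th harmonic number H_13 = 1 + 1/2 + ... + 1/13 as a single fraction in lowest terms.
H_13 = 1145993/360360

Direct summation: H_13 = 1 + 1/2 + ... + 1/13. The least common denominator is lcm(1, ..., 13) = 360360; over this denominator the numerator is 360360 + 180180 + 120120 + 90090 + 72072 + 60060 + 51480 + 45045 + 40040 + 36036 + 32760 + 30030 + 27720 = 1145993, so H_13 = 1145993/360360 (already in lowest terms) ≈ 3.18013. (The PNT-adjacent estimate ln(13) + γ ≈ 3.14217 matches within O(1/n).)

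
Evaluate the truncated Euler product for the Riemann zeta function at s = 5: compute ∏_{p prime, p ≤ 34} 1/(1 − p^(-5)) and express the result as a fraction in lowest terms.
∏ = 1910589921595024369341325427716514697147265/1842548811291065574051999987500114856101888

The primes p ≤ 34 are [2, 3, 5, 7, 11, 13, 17, 19, 23, 29, 31]. For each prime, (1 − 1/p^5)^(-1) = p^5 / (p^5 − 1). The product is (1 − 1/2^5)^(-1), (1 − 1/3^5)^(-1), (1 − 1/5^5)^(-1), (1 − 1/7^5)^(-1), (1 − 1/11^5)^(-1), (1 − 1/13^5)^(-1), (1 − 1/17^5)^(-1), (1 − 1/19^5)^(-1), (1 − 1/23^5)^(-1), (1 − 1/29^5)^(-1), (1 − 1/31^5)^(-1) = ∏ p^5 / (p^5 − 1) = 1910589921595024369341325427716514697147265/1842548811291065574051999987500114856101888.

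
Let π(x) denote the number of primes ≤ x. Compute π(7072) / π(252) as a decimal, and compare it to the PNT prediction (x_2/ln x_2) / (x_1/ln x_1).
π(7072)/π(252) = 908/54 ≈ 16.8148;  PNT prediction ≈ 17.5064.

π(252) = 54 and π(7072) = 908, so π(7072)/π(252) ≈ 16.8148. The PNT-predicted ratio is (7072/ln(7072)) / (252/ln(252)) ≈ 17.5064. The two agree to within a few percent, as expected.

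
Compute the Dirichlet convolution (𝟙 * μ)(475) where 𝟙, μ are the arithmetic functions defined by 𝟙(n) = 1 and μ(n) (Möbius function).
(𝟙 * μ)(475) = 0

Divisors of 475: [1, 5, 19, 25, 95, 475]. For each d | 475:
  d = 1: 𝟙(1) · μ(475/1) = 1 · 0 = 0
  d = 5: 𝟙(5) · μ(475/5) = 1 · 1 = 1
  d = 19: 𝟙(19) · μ(475/19) = 1 · 0 = 0
  d = 25: 𝟙(25) · μ(475/25) = 1 · -1 = -1
  d = 95: 𝟙(95) · μ(475/95) = 1 · -1 = -1
  d = 475: 𝟙(475) · μ(475/475) = 1 · 1 = 1
Summing: (𝟙 * μ)(475) = 0 + 1 + 0 + -1 + -1 + 1 = 0.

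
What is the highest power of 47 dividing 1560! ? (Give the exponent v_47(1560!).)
v_47(1560!) = 33

Legendre's formula: v_p(n!) = Σ_{k ≥ 1} ⌊n / p^k⌋. For p = 47, n = 1560, the terms are:
  ⌊1560/47^1⌋ = ⌊1560/47⌋ = 33
(the next term ⌊1560/47^2⌋ = 0, terminating the sum). Summing: v_47(1560!) = 33 = 33.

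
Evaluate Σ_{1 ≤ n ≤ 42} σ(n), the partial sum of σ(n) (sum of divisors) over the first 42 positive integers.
Σ_{n ≤ 42} σ(n) = 1480

Compute σ(n) for each 1 ≤ n ≤ 42: σ(1) = 1, σ(2) = 3, σ(3) = 4, σ(4) = 7, σ(5) = 6, σ(6) = 12, σ(7) = 8, σ(8) = 15, σ(9) = 13, σ(10) = 18, σ(11) = 12, σ(12) = 28, σ(13) = 14, σ(14) = 24, σ(15) = 24, σ(16) = 31, σ(17) = 18, σ(18) = 39, σ(19) = 20, σ(20) = 42, σ(21) = 32, σ(22) = 36, σ(23) = 24, σ(24) = 60, σ(25) = 31, σ(26) = 42, σ(27) = 40, σ(28) = 56, σ(29) = 30, σ(30) = 72, σ(31) = 32, σ(32) = 63, σ(33) = 48, σ(34) = 54, σ(35) = 48, σ(36) = 91, σ(37) = 38, σ(38) = 60, σ(39) = 56, σ(40) = 90, σ(41) = 42, σ(42) = 96. Summing all 42 values: 1480. (Average order: Σ_{n ≤ x} σ(n) ~ (π²/12) x². For x = 42, (π²/12)·42² ≈ 1450.83.)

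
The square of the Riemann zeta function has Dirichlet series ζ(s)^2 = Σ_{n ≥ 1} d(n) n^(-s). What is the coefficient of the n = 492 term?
d(492) = 12

ζ(s)^2 = (Σ 1/m^s)(Σ 1/k^s). The coefficient of 1/n^s in the product is the number of ordered pairs (m, k) with mk = n, which equals d(n). For n = 492, divisors are [1, 2, 3, 4, 6, 12, 41, 82, 123, 164, 246, 492], so d(492) = 12.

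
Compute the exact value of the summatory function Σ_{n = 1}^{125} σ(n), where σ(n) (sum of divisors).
Σ_{n ≤ 125} σ(n) = 12840

Compute σ(n) for each 1 ≤ n ≤ 125: σ(1) = 1, σ(2) = 3, σ(3) = 4, σ(4) = 7, σ(5) = 6, σ(6) = 12, σ(7) = 8, σ(8) = 15, σ(9) = 13, σ(10) = 18, σ(11) = 12, σ(12) = 28, σ(13) = 14, σ(14) = 24, σ(15) = 24, σ(16) = 31, σ(17) = 18, σ(18) = 39, σ(19) = 20, σ(20) = 42, σ(21) = 32, σ(22) = 36, σ(23) = 24, σ(24) = 60, σ(25) = 31, σ(26) = 42, σ(27) = 40, σ(28) = 56, σ(29) = 30, σ(30) = 72, σ(31) = 32, σ(32) = 63, σ(33) = 48, σ(34) = 54, σ(35) = 48, σ(36) = 91, σ(37) = 38, σ(38) = 60, σ(39) = 56, σ(40) = 90, σ(41) = 42, σ(42) = 96, σ(43) = 44, σ(44) = 84, σ(45) = 78, σ(46) = 72, σ(47) = 48, σ(48) = 124, σ(49) = 57, σ(50) = 93, σ(51) = 72, σ(52) = 98, σ(53) = 54, σ(54) = 120, σ(55) = 72, σ(56) = 120, σ(57) = 80, σ(58) = 90, σ(59) = 60, σ(60) = 168, σ(61) = 62, σ(62) = 96, σ(63) = 104, σ(64) = 127, σ(65) = 84, σ(66) = 144, σ(67) = 68, σ(68) = 126, σ(69) = 96, σ(70) = 144, σ(71) = 72, σ(72) = 195, σ(73) = 74, σ(74) = 114, σ(75) = 124, σ(76) = 140, σ(77) = 96, σ(78) = 168, σ(79) = 80, σ(80) = 186, σ(81) = 121, σ(82) = 126, σ(83) = 84, σ(84) = 224, σ(85) = 108, σ(86) = 132, σ(87) = 120, σ(88) = 180, σ(89) = 90, σ(90) = 234, σ(91) = 112, σ(92) = 168, σ(93) = 128, σ(94) = 144, σ(95) = 120, σ(96) = 252, σ(97) = 98, σ(98) = 171, σ(99) = 156, σ(100) = 217, σ(101) = 102, σ(102) = 216, σ(103) = 104, σ(104) = 210, σ(105) = 192, σ(106) = 162, σ(107) = 108, σ(108) = 280, σ(109) = 110, σ(110) = 216, σ(111) = 152, σ(112) = 248, σ(113) = 114, σ(114) = 240, σ(115) = 144, σ(116) = 210, σ(117) = 182, σ(118) = 180, σ(119) = 144, σ(120) = 360, σ(121) = 133, σ(122) = 186, σ(123) = 168, σ(124) = 224, σ(125) = 156. Summing all 125 values: 12840. (Average order: Σ_{n ≤ x} σ(n) ~ (π²/12) x². For x = 125, (π²/12)·125² ≈ 12851.05.)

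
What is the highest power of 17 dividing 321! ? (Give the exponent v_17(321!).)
v_17(321!) = 19

Legendre's formula: v_p(n!) = Σ_{k ≥ 1} ⌊n / p^k⌋. For p = 17, n = 321, the terms are:
  ⌊321/17^1⌋ = ⌊321/17⌋ = 18
  ⌊321/17^2⌋ = ⌊321/289⌋ = 1
(the next term ⌊321/17^3⌋ = 0, terminating the sum). Summing: v_17(321!) = 18 + 1 = 19.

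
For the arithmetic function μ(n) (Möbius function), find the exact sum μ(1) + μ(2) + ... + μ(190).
Σ_{n ≤ 190} μ(n) = -4

Compute μ(n) for each 1 ≤ n ≤ 190: μ(1) = 1, μ(2) = -1, μ(3) = -1, μ(4) = 0, μ(5) = -1, μ(6) = 1, μ(7) = -1, μ(8) = 0, μ(9) = 0, μ(10) = 1, μ(11) = -1, μ(12) = 0, μ(13) = -1, μ(14) = 1, μ(15) = 1, μ(16) = 0, μ(17) = -1, μ(18) = 0, μ(19) = -1, μ(20) = 0, μ(21) = 1, μ(22) = 1, μ(23) = -1, μ(24) = 0, μ(25) = 0, μ(26) = 1, μ(27) = 0, μ(28) = 0, μ(29) = -1, μ(30) = -1, μ(31) = -1, μ(32) = 0, μ(33) = 1, μ(34) = 1, μ(35) = 1, μ(36) = 0, μ(37) = -1, μ(38) = 1, μ(39) = 1, μ(40) = 0, μ(41) = -1, μ(42) = -1, μ(43) = -1, μ(44) = 0, μ(45) = 0, μ(46) = 1, μ(47) = -1, μ(48) = 0, μ(49) = 0, μ(50) = 0, μ(51) = 1, μ(52) = 0, μ(53) = -1, μ(54) = 0, μ(55) = 1, μ(56) = 0, μ(57) = 1, μ(58) = 1, μ(59) = -1, μ(60) = 0, μ(61) = -1, μ(62) = 1, μ(63) = 0, μ(64) = 0, μ(65) = 1, μ(66) = -1, μ(67) = -1, μ(68) = 0, μ(69) = 1, μ(70) = -1, μ(71) = -1, μ(72) = 0, μ(73) = -1, μ(74) = 1, μ(75) = 0, μ(76) = 0, μ(77) = 1, μ(78) = -1, μ(79) = -1, μ(80) = 0, μ(81) = 0, μ(82) = 1, μ(83) = -1, μ(84) = 0, μ(85) = 1, μ(86) = 1, μ(87) = 1, μ(88) = 0, μ(89) = -1, μ(90) = 0, μ(91) = 1, μ(92) = 0, μ(93) = 1, μ(94) = 1, μ(95) = 1, μ(96) = 0, μ(97) = -1, μ(98) = 0, μ(99) = 0, μ(100) = 0, μ(101) = -1, μ(102) = -1, μ(103) = -1, μ(104) = 0, μ(105) = -1, μ(106) = 1, μ(107) = -1, μ(108) = 0, μ(109) = -1, μ(110) = -1, μ(111) = 1, μ(112) = 0, μ(113) = -1, μ(114) = -1, μ(115) = 1, μ(116) = 0, μ(117) = 0, μ(118) = 1, μ(119) = 1, μ(120) = 0, μ(121) = 0, μ(122) = 1, μ(123) = 1, μ(124) = 0, μ(125) = 0, μ(126) = 0, μ(127) = -1, μ(128) = 0, μ(129) = 1, μ(130) = -1, μ(131) = -1, μ(132) = 0, μ(133) = 1, μ(134) = 1, μ(135) = 0, μ(136) = 0, μ(137) = -1, μ(138) = -1, μ(139) = -1, μ(140) = 0, μ(141) = 1, μ(142) = 1, μ(143) = 1, μ(144) = 0, μ(145) = 1, μ(146) = 1, μ(147) = 0, μ(148) = 0, μ(149) = -1, μ(150) = 0, μ(151) = -1, μ(152) = 0, μ(153) = 0, μ(154) = -1, μ(155) = 1, μ(156) = 0, μ(157) = -1, μ(158) = 1, μ(159) = 1, μ(160) = 0, μ(161) = 1, μ(162) = 0, μ(163) = -1, μ(164) = 0, μ(165) = -1, μ(166) = 1, μ(167) = -1, μ(168) = 0, μ(169) = 0, μ(170) = -1, μ(171) = 0, μ(172) = 0, μ(173) = -1, μ(174) = -1, μ(175) = 0, μ(176) = 0, μ(177) = 1, μ(178) = 1, μ(179) = -1, μ(180) = 0, μ(181) = -1, μ(182) = -1, μ(183) = 1, μ(184) = 0, μ(185) = 1, μ(186) = -1, μ(187) = 1, μ(188) = 0, μ(189) = 0, μ(190) = -1. Summing all 190 values: -4. (Mertens function M(x) = Σ_{n ≤ x} μ(n); on average M(x) should be small (PNT ⟺ M(x) = o(x)).)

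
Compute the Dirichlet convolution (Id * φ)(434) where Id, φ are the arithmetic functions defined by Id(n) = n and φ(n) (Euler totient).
(Id * φ)(434) = 2379

Divisors of 434: [1, 2, 7, 14, 31, 62, 217, 434]. For each d | 434:
  d = 1: Id(1) · φ(434/1) = 1 · 180 = 180
  d = 2: Id(2) · φ(434/2) = 2 · 180 = 360
  d = 7: Id(7) · φ(434/7) = 7 · 30 = 210
  d = 14: Id(14) · φ(434/14) = 14 · 30 = 420
  d = 31: Id(31) · φ(434/31) = 31 · 6 = 186
  d = 62: Id(62) · φ(434/62) = 62 · 6 = 372
  d = 217: Id(217) · φ(434/217) = 217 · 1 = 217
  d = 434: Id(434) · φ(434/434) = 434 · 1 = 434
Summing: (Id * φ)(434) = 180 + 360 + 210 + 420 + 186 + 372 + 217 + 434 = 2379.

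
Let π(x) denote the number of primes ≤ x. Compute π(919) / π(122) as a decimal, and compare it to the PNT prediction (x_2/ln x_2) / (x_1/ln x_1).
π(919)/π(122) = 157/30 ≈ 5.2333;  PNT prediction ≈ 5.3036.

π(122) = 30 and π(919) = 157, so π(919)/π(122) ≈ 5.2333. The PNT-predicted ratio is (919/ln(919)) / (122/ln(122)) ≈ 5.3036. The two agree to within a few percent, as expected.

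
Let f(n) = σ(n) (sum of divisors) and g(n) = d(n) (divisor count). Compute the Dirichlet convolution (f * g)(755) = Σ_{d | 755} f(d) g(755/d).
(σ * d)(755) = 1232

Divisors of 755: [1, 5, 151, 755]. For each d | 755:
  d = 1: σ(1) · d(755/1) = 1 · 4 = 4
  d = 5: σ(5) · d(755/5) = 6 · 2 = 12
  d = 151: σ(151) · d(755/151) = 152 · 2 = 304
  d = 755: σ(755) · d(755/755) = 912 · 1 = 912
Summing: (σ * d)(755) = 4 + 12 + 304 + 912 = 1232.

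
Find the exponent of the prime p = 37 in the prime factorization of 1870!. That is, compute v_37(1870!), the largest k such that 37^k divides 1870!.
v_37(1870!) = 51

Legendre's formula: v_p(n!) = Σ_{k ≥ 1} ⌊n / p^k⌋. For p = 37, n = 1870, the terms are:
  ⌊1870/37^1⌋ = ⌊1870/37⌋ = 50
  ⌊1870/37^2⌋ = ⌊1870/1369⌋ = 1
(the next term ⌊1870/37^3⌋ = 0, terminating the sum). Summing: v_37(1870!) = 50 + 1 = 51.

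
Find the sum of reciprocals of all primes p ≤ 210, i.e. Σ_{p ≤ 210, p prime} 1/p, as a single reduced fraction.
Σ 1/p = 15202313841027497739047080375538859939135227730139536997746371469607707132833646367/7799922041683461553249199106329813876687996789903550945093032474868511536164700810

π(210) = 46, so the primes ≤ 210 are [2, 3, 5, 7, 11, 13, 17, 19, 23, 29, 31, 37, 41, 43, 47, 53, 59, 61, 67, 71, 73, 79, 83, 89, 97, 101, 103, 107, 109, 113, 127, 131, 137, 139, 149, 151, 157, 163, 167, 173, 179, 181, 191, 193, 197, 199]. Summing 1/p over these primes: 15202313841027497739047080375538859939135227730139536997746371469607707132833646367/7799922041683461553249199106329813876687996789903550945093032474868511536164700810 ≈ 1.9490. Mertens estimate ln ln(210) + 0.2615 ≈ 1.9381.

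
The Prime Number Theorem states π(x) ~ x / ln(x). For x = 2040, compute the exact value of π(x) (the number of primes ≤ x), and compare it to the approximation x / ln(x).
π(2040) = 309;  x/ln(x) ≈ 267.69;  relative error ≈ 13.37%.

Directly count primes up to 2040: π(2040) = 309. The PNT approximation gives 2040/ln(2040) ≈ 2040/7.62071 ≈ 267.69. Relative error (π(x) − x/ln(x)) / π(x) ≈ 13.37%; the approximation is known to undercount slightly (Li(x) is a better estimate).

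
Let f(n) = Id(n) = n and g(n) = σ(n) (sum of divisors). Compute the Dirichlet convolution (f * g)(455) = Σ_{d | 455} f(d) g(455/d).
(Id * σ)(455) = 4455

Divisors of 455: [1, 5, 7, 13, 35, 65, 91, 455]. For each d | 455:
  d = 1: Id(1) · σ(455/1) = 1 · 672 = 672
  d = 5: Id(5) · σ(455/5) = 5 · 112 = 560
  d = 7: Id(7) · σ(455/7) = 7 · 84 = 588
  d = 13: Id(13) · σ(455/13) = 13 · 48 = 624
  d = 35: Id(35) · σ(455/35) = 35 · 14 = 490
  d = 65: Id(65) · σ(455/65) = 65 · 8 = 520
  d = 91: Id(91) · σ(455/91) = 91 · 6 = 546
  d = 455: Id(455) · σ(455/455) = 455 · 1 = 455
Summing: (Id * σ)(455) = 672 + 560 + 588 + 624 + 490 + 520 + 546 + 455 = 4455.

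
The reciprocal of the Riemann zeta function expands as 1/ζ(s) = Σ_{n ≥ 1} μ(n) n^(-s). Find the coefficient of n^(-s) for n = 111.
μ(111) = 1

Factor n = 111 = 3 · 37. μ(n) = 0 if any exponent ≥ 2 (not squarefree); otherwise μ(n) = (−1)^{ω(n)} where ω(n) is the number of distinct prime factors. Applying: μ(111) = 1.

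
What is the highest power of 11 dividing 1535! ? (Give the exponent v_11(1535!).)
v_11(1535!) = 152

Legendre's formula: v_p(n!) = Σ_{k ≥ 1} ⌊n / p^k⌋. For p = 11, n = 1535, the terms are:
  ⌊1535/11^1⌋ = ⌊1535/11⌋ = 139
  ⌊1535/11^2⌋ = ⌊1535/121⌋ = 12
  ⌊1535/11^3⌋ = ⌊1535/1331⌋ = 1
(the next term ⌊1535/11^4⌋ = 0, terminating the sum). Summing: v_11(1535!) = 139 + 12 + 1 = 152.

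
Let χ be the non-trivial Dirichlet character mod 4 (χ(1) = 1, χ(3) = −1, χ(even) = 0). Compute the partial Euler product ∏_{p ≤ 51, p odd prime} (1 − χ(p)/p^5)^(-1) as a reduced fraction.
∏ = 7508883803148623376075754946450365737429310788606076172798130278074505/7537845509642297199917174706861149114875564283464393121061743521431552

The odd primes p ≤ 51 are [3, 5, 7, 11, 13, 17, 19, 23, 29, 31, 37, 41, 43, 47]. For each, χ(p) = 1 if p ≡ 1 mod 4, χ(p) = −1 if p ≡ 3 mod 4. Taking (1 − χ(p)/p^5)^(-1) = p^5/(p^5 − χ(p)): (1 − (-1)/3^5)^(-1) · (1 − (1)/5^5)^(-1) · (1 − (-1)/7^5)^(-1) · (1 − (-1)/11^5)^(-1) · (1 − (1)/13^5)^(-1) · (1 − (1)/17^5)^(-1) · (1 − (-1)/19^5)^(-1) · (1 − (-1)/23^5)^(-1) · (1 − (1)/29^5)^(-1) · (1 − (-1)/31^5)^(-1) · (1 − (1)/37^5)^(-1) · (1 − (1)/41^5)^(-1) · (1 − (-1)/43^5)^(-1) · (1 − (-1)/47^5)^(-1) = 7508883803148623376075754946450365737429310788606076172798130278074505/7537845509642297199917174706861149114875564283464393121061743521431552.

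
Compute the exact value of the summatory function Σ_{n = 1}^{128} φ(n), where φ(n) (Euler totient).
Σ_{n ≤ 128} φ(n) = 5022

Compute φ(n) for each 1 ≤ n ≤ 128: φ(1) = 1, φ(2) = 1, φ(3) = 2, φ(4) = 2, φ(5) = 4, φ(6) = 2, φ(7) = 6, φ(8) = 4, φ(9) = 6, φ(10) = 4, φ(11) = 10, φ(12) = 4, φ(13) = 12, φ(14) = 6, φ(15) = 8, φ(16) = 8, φ(17) = 16, φ(18) = 6, φ(19) = 18, φ(20) = 8, φ(21) = 12, φ(22) = 10, φ(23) = 22, φ(24) = 8, φ(25) = 20, φ(26) = 12, φ(27) = 18, φ(28) = 12, φ(29) = 28, φ(30) = 8, φ(31) = 30, φ(32) = 16, φ(33) = 20, φ(34) = 16, φ(35) = 24, φ(36) = 12, φ(37) = 36, φ(38) = 18, φ(39) = 24, φ(40) = 16, φ(41) = 40, φ(42) = 12, φ(43) = 42, φ(44) = 20, φ(45) = 24, φ(46) = 22, φ(47) = 46, φ(48) = 16, φ(49) = 42, φ(50) = 20, φ(51) = 32, φ(52) = 24, φ(53) = 52, φ(54) = 18, φ(55) = 40, φ(56) = 24, φ(57) = 36, φ(58) = 28, φ(59) = 58, φ(60) = 16, φ(61) = 60, φ(62) = 30, φ(63) = 36, φ(64) = 32, φ(65) = 48, φ(66) = 20, φ(67) = 66, φ(68) = 32, φ(69) = 44, φ(70) = 24, φ(71) = 70, φ(72) = 24, φ(73) = 72, φ(74) = 36, φ(75) = 40, φ(76) = 36, φ(77) = 60, φ(78) = 24, φ(79) = 78, φ(80) = 32, φ(81) = 54, φ(82) = 40, φ(83) = 82, φ(84) = 24, φ(85) = 64, φ(86) = 42, φ(87) = 56, φ(88) = 40, φ(89) = 88, φ(90) = 24, φ(91) = 72, φ(92) = 44, φ(93) = 60, φ(94) = 46, φ(95) = 72, φ(96) = 32, φ(97) = 96, φ(98) = 42, φ(99) = 60, φ(100) = 40, φ(101) = 100, φ(102) = 32, φ(103) = 102, φ(104) = 48, φ(105) = 48, φ(106) = 52, φ(107) = 106, φ(108) = 36, φ(109) = 108, φ(110) = 40, φ(111) = 72, φ(112) = 48, φ(113) = 112, φ(114) = 36, φ(115) = 88, φ(116) = 56, φ(117) = 72, φ(118) = 58, φ(119) = 96, φ(120) = 32, φ(121) = 110, φ(122) = 60, φ(123) = 80, φ(124) = 60, φ(125) = 100, φ(126) = 36, φ(127) = 126, φ(128) = 64. Summing all 128 values: 5022. (Average order: Σ_{n ≤ x} φ(n) ~ (3/π²) x². For x = 128, (3/π²)·128² ≈ 4980.14.)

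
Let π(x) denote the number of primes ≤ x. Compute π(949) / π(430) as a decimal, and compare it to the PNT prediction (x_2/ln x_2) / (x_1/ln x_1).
π(949)/π(430) = 161/82 ≈ 1.9634;  PNT prediction ≈ 1.9521.

π(430) = 82 and π(949) = 161, so π(949)/π(430) ≈ 1.9634. The PNT-predicted ratio is (949/ln(949)) / (430/ln(430)) ≈ 1.9521. The two agree to within a few percent, as expected.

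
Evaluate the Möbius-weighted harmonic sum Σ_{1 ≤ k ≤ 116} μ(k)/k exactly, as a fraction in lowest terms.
Σ μ(k)/k = -11695632086357284237991577642263648122717789/451572209148822968402074375593480892761066957

Values of μ(k) for 1 ≤ k ≤ 116: μ(1) = 1, μ(2) = -1, μ(3) = -1, μ(5) = -1, μ(6) = 1, μ(7) = -1, μ(10) = 1, μ(11) = -1, μ(13) = -1, μ(14) = 1, μ(15) = 1, μ(17) = -1, μ(19) = -1, μ(21) = 1, μ(22) = 1, μ(23) = -1, μ(26) = 1, μ(29) = -1, μ(30) = -1, μ(31) = -1, μ(33) = 1, μ(34) = 1, μ(35) = 1, μ(37) = -1, μ(38) = 1, μ(39) = 1, μ(41) = -1, μ(42) = -1, μ(43) = -1, μ(46) = 1, μ(47) = -1, μ(51) = 1, μ(53) = -1, μ(55) = 1, μ(57) = 1, μ(58) = 1, μ(59) = -1, μ(61) = -1, μ(62) = 1, μ(65) = 1, μ(66) = -1, μ(67) = -1, μ(69) = 1, μ(70) = -1, μ(71) = -1, μ(73) = -1, μ(74) = 1, μ(77) = 1, μ(78) = -1, μ(79) = -1, μ(82) = 1, μ(83) = -1, μ(85) = 1, μ(86) = 1, μ(87) = 1, μ(89) = -1, μ(91) = 1, μ(93) = 1, μ(94) = 1, μ(95) = 1, μ(97) = -1, μ(101) = -1, μ(102) = -1, μ(103) = -1, μ(105) = -1, μ(106) = 1, μ(107) = -1, μ(109) = -1, μ(110) = -1, μ(111) = 1, μ(113) = -1, μ(114) = -1, μ(115) = 1, with μ = 0 on non-squarefree integers. Summing μ(k)/k for k where μ(k) ≠ 0 gives -11695632086357284237991577642263648122717789/451572209148822968402074375593480892761066957 ≈ -0.0259. (PNT ⟺ this sum → 0 as n → ∞.)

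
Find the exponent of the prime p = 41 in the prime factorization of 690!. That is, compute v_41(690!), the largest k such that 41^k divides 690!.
v_41(690!) = 16

Legendre's formula: v_p(n!) = Σ_{k ≥ 1} ⌊n / p^k⌋. For p = 41, n = 690, the terms are:
  ⌊690/41^1⌋ = ⌊690/41⌋ = 16
(the next term ⌊690/41^2⌋ = 0, terminating the sum). Summing: v_41(690!) = 16 = 16.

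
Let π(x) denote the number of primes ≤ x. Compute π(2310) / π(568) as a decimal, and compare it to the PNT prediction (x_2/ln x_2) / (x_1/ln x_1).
π(2310)/π(568) = 343/103 ≈ 3.3301;  PNT prediction ≈ 3.3302.

π(568) = 103 and π(2310) = 343, so π(2310)/π(568) ≈ 3.3301. The PNT-predicted ratio is (2310/ln(2310)) / (568/ln(568)) ≈ 3.3302. The two agree to within a few percent, as expected.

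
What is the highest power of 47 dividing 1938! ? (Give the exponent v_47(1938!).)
v_47(1938!) = 41

Legendre's formula: v_p(n!) = Σ_{k ≥ 1} ⌊n / p^k⌋. For p = 47, n = 1938, the terms are:
  ⌊1938/47^1⌋ = ⌊1938/47⌋ = 41
(the next term ⌊1938/47^2⌋ = 0, terminating the sum). Summing: v_47(1938!) = 41 = 41.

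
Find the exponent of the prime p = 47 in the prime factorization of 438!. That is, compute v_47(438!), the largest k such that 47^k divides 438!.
v_47(438!) = 9

Legendre's formula: v_p(n!) = Σ_{k ≥ 1} ⌊n / p^k⌋. For p = 47, n = 438, the terms are:
  ⌊438/47^1⌋ = ⌊438/47⌋ = 9
(the next term ⌊438/47^2⌋ = 0, terminating the sum). Summing: v_47(438!) = 9 = 9.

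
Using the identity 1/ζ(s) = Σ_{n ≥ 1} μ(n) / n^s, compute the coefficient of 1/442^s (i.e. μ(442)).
μ(442) = -1

Factor n = 442 = 2 · 13 · 17. μ(n) = 0 if any exponent ≥ 2 (not squarefree); otherwise μ(n) = (−1)^{ω(n)} where ω(n) is the number of distinct prime factors. Applying: μ(442) = -1.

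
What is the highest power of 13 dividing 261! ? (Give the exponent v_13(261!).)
v_13(261!) = 21

Legendre's formula: v_p(n!) = Σ_{k ≥ 1} ⌊n / p^k⌋. For p = 13, n = 261, the terms are:
  ⌊261/13^1⌋ = ⌊261/13⌋ = 20
  ⌊261/13^2⌋ = ⌊261/169⌋ = 1
(the next term ⌊261/13^3⌋ = 0, terminating the sum). Summing: v_13(261!) = 20 + 1 = 21.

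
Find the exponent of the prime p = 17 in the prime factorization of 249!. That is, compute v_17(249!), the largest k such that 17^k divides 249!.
v_17(249!) = 14

Legendre's formula: v_p(n!) = Σ_{k ≥ 1} ⌊n / p^k⌋. For p = 17, n = 249, the terms are:
  ⌊249/17^1⌋ = ⌊249/17⌋ = 14
(the next term ⌊249/17^2⌋ = 0, terminating the sum). Summing: v_17(249!) = 14 = 14.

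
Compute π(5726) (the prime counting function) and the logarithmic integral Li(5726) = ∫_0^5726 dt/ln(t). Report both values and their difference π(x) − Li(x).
π(5726) = 753;  Li(5726) ≈ 768.83;  π(x) − Li(x) ≈ -15.83.

Direct count of primes ≤ 5726 gives π(5726) = 753. Numerical evaluation of the logarithmic integral gives Li(5726) ≈ 768.83. The difference π(x) − Li(x) ≈ -15.83 is typically negative for small/moderate x (Li(x) overestimates), though Littlewood's theorem shows this sign changes infinitely often.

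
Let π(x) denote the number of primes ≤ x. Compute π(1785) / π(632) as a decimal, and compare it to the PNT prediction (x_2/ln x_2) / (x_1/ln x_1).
π(1785)/π(632) = 276/115 ≈ 2.4000;  PNT prediction ≈ 2.4327.

π(632) = 115 and π(1785) = 276, so π(1785)/π(632) ≈ 2.4000. The PNT-predicted ratio is (1785/ln(1785)) / (632/ln(632)) ≈ 2.4327. The two agree to within a few percent, as expected.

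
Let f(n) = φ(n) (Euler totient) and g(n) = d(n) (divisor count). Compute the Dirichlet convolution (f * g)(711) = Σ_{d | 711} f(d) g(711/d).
(φ * d)(711) = 1040

Divisors of 711: [1, 3, 9, 79, 237, 711]. For each d | 711:
  d = 1: φ(1) · d(711/1) = 1 · 6 = 6
  d = 3: φ(3) · d(711/3) = 2 · 4 = 8
  d = 9: φ(9) · d(711/9) = 6 · 2 = 12
  d = 79: φ(79) · d(711/79) = 78 · 3 = 234
  d = 237: φ(237) · d(711/237) = 156 · 2 = 312
  d = 711: φ(711) · d(711/711) = 468 · 1 = 468
Summing: (φ * d)(711) = 6 + 8 + 12 + 234 + 312 + 468 = 1040.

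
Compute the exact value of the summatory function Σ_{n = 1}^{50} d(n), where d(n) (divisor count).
Σ_{n ≤ 50} d(n) = 207

Compute d(n) for each 1 ≤ n ≤ 50: d(1) = 1, d(2) = 2, d(3) = 2, d(4) = 3, d(5) = 2, d(6) = 4, d(7) = 2, d(8) = 4, d(9) = 3, d(10) = 4, d(11) = 2, d(12) = 6, d(13) = 2, d(14) = 4, d(15) = 4, d(16) = 5, d(17) = 2, d(18) = 6, d(19) = 2, d(20) = 6, d(21) = 4, d(22) = 4, d(23) = 2, d(24) = 8, d(25) = 3, d(26) = 4, d(27) = 4, d(28) = 6, d(29) = 2, d(30) = 8, d(31) = 2, d(32) = 6, d(33) = 4, d(34) = 4, d(35) = 4, d(36) = 9, d(37) = 2, d(38) = 4, d(39) = 4, d(40) = 8, d(41) = 2, d(42) = 8, d(43) = 2, d(44) = 6, d(45) = 6, d(46) = 4, d(47) = 2, d(48) = 10, d(49) = 3, d(50) = 6. Summing all 50 values: 207. (Dirichlet's divisor formula: Σ_{n ≤ x} d(n) = x ln(x) + (2γ − 1) x + O(√x). For x = 50, the asymptotic estimate is ≈ 203.32.)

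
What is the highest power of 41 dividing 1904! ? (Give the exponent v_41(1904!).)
v_41(1904!) = 47

Legendre's formula: v_p(n!) = Σ_{k ≥ 1} ⌊n / p^k⌋. For p = 41, n = 1904, the terms are:
  ⌊1904/41^1⌋ = ⌊1904/41⌋ = 46
  ⌊1904/41^2⌋ = ⌊1904/1681⌋ = 1
(the next term ⌊1904/41^3⌋ = 0, terminating the sum). Summing: v_41(1904!) = 46 + 1 = 47.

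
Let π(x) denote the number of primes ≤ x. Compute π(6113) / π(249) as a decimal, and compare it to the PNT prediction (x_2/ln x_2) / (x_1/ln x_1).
π(6113)/π(249) = 797/53 ≈ 15.0377;  PNT prediction ≈ 15.5370.

π(249) = 53 and π(6113) = 797, so π(6113)/π(249) ≈ 15.0377. The PNT-predicted ratio is (6113/ln(6113)) / (249/ln(249)) ≈ 15.5370. The two agree to within a few percent, as expected.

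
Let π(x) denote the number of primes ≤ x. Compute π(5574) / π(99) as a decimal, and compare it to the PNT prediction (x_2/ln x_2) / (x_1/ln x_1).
π(5574)/π(99) = 736/25 ≈ 29.4400;  PNT prediction ≈ 29.9934.

π(99) = 25 and π(5574) = 736, so π(5574)/π(99) ≈ 29.4400. The PNT-predicted ratio is (5574/ln(5574)) / (99/ln(99)) ≈ 29.9934. The two agree to within a few percent, as expected.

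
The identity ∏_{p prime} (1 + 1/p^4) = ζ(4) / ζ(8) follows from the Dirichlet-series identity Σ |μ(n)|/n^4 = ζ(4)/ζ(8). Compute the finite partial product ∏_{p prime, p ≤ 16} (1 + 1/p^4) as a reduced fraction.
∏ = 54787204936389122/50827803952550625

The primes p ≤ 16 are [2, 3, 5, 7, 11, 13]. For each, (1 + 1/p^4) = (p^4 + 1)/p^4. Multiplying these fractions over p ∈ [2, 3, 5, 7, 11, 13] gives 54787204936389122/50827803952550625. (In the limit P → ∞ this tends to ζ(4)/ζ(8).)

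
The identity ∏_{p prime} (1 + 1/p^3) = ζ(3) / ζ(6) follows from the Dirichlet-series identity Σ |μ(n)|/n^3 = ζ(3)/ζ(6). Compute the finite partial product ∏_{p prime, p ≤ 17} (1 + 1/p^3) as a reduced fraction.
∏ = 163156871808/138140663375

The primes p ≤ 17 are [2, 3, 5, 7, 11, 13, 17]. For each, (1 + 1/p^3) = (p^3 + 1)/p^3. Multiplying these fractions over p ∈ [2, 3, 5, 7, 11, 13, 17] gives 163156871808/138140663375. (In the limit P → ∞ this tends to ζ(3)/ζ(6).)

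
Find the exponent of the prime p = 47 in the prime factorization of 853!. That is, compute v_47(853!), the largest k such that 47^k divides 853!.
v_47(853!) = 18

Legendre's formula: v_p(n!) = Σ_{k ≥ 1} ⌊n / p^k⌋. For p = 47, n = 853, the terms are:
  ⌊853/47^1⌋ = ⌊853/47⌋ = 18
(the next term ⌊853/47^2⌋ = 0, terminating the sum). Summing: v_47(853!) = 18 = 18.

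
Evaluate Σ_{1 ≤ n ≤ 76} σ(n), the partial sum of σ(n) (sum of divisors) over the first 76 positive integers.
Σ_{n ≤ 76} σ(n) = 4784

Compute σ(n) for each 1 ≤ n ≤ 76: σ(1) = 1, σ(2) = 3, σ(3) = 4, σ(4) = 7, σ(5) = 6, σ(6) = 12, σ(7) = 8, σ(8) = 15, σ(9) = 13, σ(10) = 18, σ(11) = 12, σ(12) = 28, σ(13) = 14, σ(14) = 24, σ(15) = 24, σ(16) = 31, σ(17) = 18, σ(18) = 39, σ(19) = 20, σ(20) = 42, σ(21) = 32, σ(22) = 36, σ(23) = 24, σ(24) = 60, σ(25) = 31, σ(26) = 42, σ(27) = 40, σ(28) = 56, σ(29) = 30, σ(30) = 72, σ(31) = 32, σ(32) = 63, σ(33) = 48, σ(34) = 54, σ(35) = 48, σ(36) = 91, σ(37) = 38, σ(38) = 60, σ(39) = 56, σ(40) = 90, σ(41) = 42, σ(42) = 96, σ(43) = 44, σ(44) = 84, σ(45) = 78, σ(46) = 72, σ(47) = 48, σ(48) = 124, σ(49) = 57, σ(50) = 93, σ(51) = 72, σ(52) = 98, σ(53) = 54, σ(54) = 120, σ(55) = 72, σ(56) = 120, σ(57) = 80, σ(58) = 90, σ(59) = 60, σ(60) = 168, σ(61) = 62, σ(62) = 96, σ(63) = 104, σ(64) = 127, σ(65) = 84, σ(66) = 144, σ(67) = 68, σ(68) = 126, σ(69) = 96, σ(70) = 144, σ(71) = 72, σ(72) = 195, σ(73) = 74, σ(74) = 114, σ(75) = 124, σ(76) = 140. Summing all 76 values: 4784. (Average order: Σ_{n ≤ x} σ(n) ~ (π²/12) x². For x = 76, (π²/12)·76² ≈ 4750.57.)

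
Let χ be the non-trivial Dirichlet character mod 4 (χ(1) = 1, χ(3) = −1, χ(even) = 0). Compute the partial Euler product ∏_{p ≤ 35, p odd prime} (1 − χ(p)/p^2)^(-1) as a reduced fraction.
∏ = 70163108671177093/76623095660544000

The odd primes p ≤ 35 are [3, 5, 7, 11, 13, 17, 19, 23, 29, 31]. For each, χ(p) = 1 if p ≡ 1 mod 4, χ(p) = −1 if p ≡ 3 mod 4. Taking (1 − χ(p)/p^2)^(-1) = p^2/(p^2 − χ(p)): (1 − (-1)/3^2)^(-1) · (1 − (1)/5^2)^(-1) · (1 − (-1)/7^2)^(-1) · (1 − (-1)/11^2)^(-1) · (1 − (1)/13^2)^(-1) · (1 − (1)/17^2)^(-1) · (1 − (-1)/19^2)^(-1) · (1 − (-1)/23^2)^(-1) · (1 − (1)/29^2)^(-1) · (1 − (-1)/31^2)^(-1) = 70163108671177093/76623095660544000.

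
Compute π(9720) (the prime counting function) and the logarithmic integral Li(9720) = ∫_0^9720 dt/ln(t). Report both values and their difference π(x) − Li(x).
π(9720) = 1198;  Li(9720) ≈ 1215.69;  π(x) − Li(x) ≈ -17.69.

Direct count of primes ≤ 9720 gives π(9720) = 1198. Numerical evaluation of the logarithmic integral gives Li(9720) ≈ 1215.69. The difference π(x) − Li(x) ≈ -17.69 is typically negative for small/moderate x (Li(x) overestimates), though Littlewood's theorem shows this sign changes infinitely often.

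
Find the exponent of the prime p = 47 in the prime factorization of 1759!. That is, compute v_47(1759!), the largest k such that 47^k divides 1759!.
v_47(1759!) = 37

Legendre's formula: v_p(n!) = Σ_{k ≥ 1} ⌊n / p^k⌋. For p = 47, n = 1759, the terms are:
  ⌊1759/47^1⌋ = ⌊1759/47⌋ = 37
(the next term ⌊1759/47^2⌋ = 0, terminating the sum). Summing: v_47(1759!) = 37 = 37.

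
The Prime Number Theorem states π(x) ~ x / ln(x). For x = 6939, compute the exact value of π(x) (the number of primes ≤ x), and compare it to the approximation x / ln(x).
π(6939) = 890;  x/ln(x) ≈ 784.52;  relative error ≈ 11.85%.

Directly count primes up to 6939: π(6939) = 890. The PNT approximation gives 6939/ln(6939) ≈ 6939/8.84491 ≈ 784.52. Relative error (π(x) − x/ln(x)) / π(x) ≈ 11.85%; the approximation is known to undercount slightly (Li(x) is a better estimate).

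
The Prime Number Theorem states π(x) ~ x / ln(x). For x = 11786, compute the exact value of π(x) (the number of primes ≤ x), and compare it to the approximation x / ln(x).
π(11786) = 1412;  x/ln(x) ≈ 1257.22;  relative error ≈ 10.96%.

Directly count primes up to 11786: π(11786) = 1412. The PNT approximation gives 11786/ln(11786) ≈ 11786/9.37467 ≈ 1257.22. Relative error (π(x) − x/ln(x)) / π(x) ≈ 10.96%; the approximation is known to undercount slightly (Li(x) is a better estimate).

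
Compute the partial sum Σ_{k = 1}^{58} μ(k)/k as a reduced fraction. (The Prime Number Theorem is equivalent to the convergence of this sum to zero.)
Σ μ(k)/k = 540928002430567981/16294579238595022365

Values of μ(k) for 1 ≤ k ≤ 58: μ(1) = 1, μ(2) = -1, μ(3) = -1, μ(5) = -1, μ(6) = 1, μ(7) = -1, μ(10) = 1, μ(11) = -1, μ(13) = -1, μ(14) = 1, μ(15) = 1, μ(17) = -1, μ(19) = -1, μ(21) = 1, μ(22) = 1, μ(23) = -1, μ(26) = 1, μ(29) = -1, μ(30) = -1, μ(31) = -1, μ(33) = 1, μ(34) = 1, μ(35) = 1, μ(37) = -1, μ(38) = 1, μ(39) = 1, μ(41) = -1, μ(42) = -1, μ(43) = -1, μ(46) = 1, μ(47) = -1, μ(51) = 1, μ(53) = -1, μ(55) = 1, μ(57) = 1, μ(58) = 1, with μ = 0 on non-squarefree integers. Summing μ(k)/k for k where μ(k) ≠ 0 gives 540928002430567981/16294579238595022365 ≈ 0.0332. (PNT ⟺ this sum → 0 as n → ∞.)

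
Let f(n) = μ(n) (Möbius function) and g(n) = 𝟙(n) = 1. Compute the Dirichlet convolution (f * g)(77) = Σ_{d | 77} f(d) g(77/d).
(μ * 𝟙)(77) = 0

Divisors of 77: [1, 7, 11, 77]. For each d | 77:
  d = 1: μ(1) · 𝟙(77/1) = 1 · 1 = 1
  d = 7: μ(7) · 𝟙(77/7) = -1 · 1 = -1
  d = 11: μ(11) · 𝟙(77/11) = -1 · 1 = -1
  d = 77: μ(77) · 𝟙(77/77) = 1 · 1 = 1
Summing: (μ * 𝟙)(77) = 1 + -1 + -1 + 1 = 0.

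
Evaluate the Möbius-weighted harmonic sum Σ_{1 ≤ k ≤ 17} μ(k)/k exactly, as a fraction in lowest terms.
Σ μ(k)/k = 163/85085

Values of μ(k) for 1 ≤ k ≤ 17: μ(1) = 1, μ(2) = -1, μ(3) = -1, μ(5) = -1, μ(6) = 1, μ(7) = -1, μ(10) = 1, μ(11) = -1, μ(13) = -1, μ(14) = 1, μ(15) = 1, μ(17) = -1, with μ = 0 on non-squarefree integers. Summing μ(k)/k for k where μ(k) ≠ 0 gives 163/85085 ≈ 0.0019. (PNT ⟺ this sum → 0 as n → ∞.)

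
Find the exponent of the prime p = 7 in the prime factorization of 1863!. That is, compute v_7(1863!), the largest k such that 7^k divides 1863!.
v_7(1863!) = 309

Legendre's formula: v_p(n!) = Σ_{k ≥ 1} ⌊n / p^k⌋. For p = 7, n = 1863, the terms are:
  ⌊1863/7^1⌋ = ⌊1863/7⌋ = 266
  ⌊1863/7^2⌋ = ⌊1863/49⌋ = 38
  ⌊1863/7^3⌋ = ⌊1863/343⌋ = 5
(the next term ⌊1863/7^4⌋ = 0, terminating the sum). Summing: v_7(1863!) = 266 + 38 + 5 = 309.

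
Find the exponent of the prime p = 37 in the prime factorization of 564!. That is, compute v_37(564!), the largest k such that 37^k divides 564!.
v_37(564!) = 15

Legendre's formula: v_p(n!) = Σ_{k ≥ 1} ⌊n / p^k⌋. For p = 37, n = 564, the terms are:
  ⌊564/37^1⌋ = ⌊564/37⌋ = 15
(the next term ⌊564/37^2⌋ = 0, terminating the sum). Summing: v_37(564!) = 15 = 15.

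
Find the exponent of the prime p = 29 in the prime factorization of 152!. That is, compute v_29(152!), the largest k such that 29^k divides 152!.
v_29(152!) = 5

Legendre's formula: v_p(n!) = Σ_{k ≥ 1} ⌊n / p^k⌋. For p = 29, n = 152, the terms are:
  ⌊152/29^1⌋ = ⌊152/29⌋ = 5
(the next term ⌊152/29^2⌋ = 0, terminating the sum). Summing: v_29(152!) = 5 = 5.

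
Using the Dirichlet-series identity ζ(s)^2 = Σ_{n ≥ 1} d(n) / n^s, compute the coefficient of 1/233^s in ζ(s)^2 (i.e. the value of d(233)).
d(233) = 2

ζ(s)^2 = (Σ 1/m^s)(Σ 1/k^s). The coefficient of 1/n^s in the product is the number of ordered pairs (m, k) with mk = n, which equals d(n). For n = 233, divisors are [1, 233], so d(233) = 2.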